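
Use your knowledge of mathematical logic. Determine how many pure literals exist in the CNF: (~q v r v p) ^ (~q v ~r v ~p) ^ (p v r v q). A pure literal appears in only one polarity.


Check each variable for pure literal status:
p: mixed (not pure)
q: mixed (not pure)
r: mixed (not pure)
Pure literal count = 0

0


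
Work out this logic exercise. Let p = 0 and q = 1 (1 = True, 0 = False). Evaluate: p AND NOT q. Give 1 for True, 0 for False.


p = 0, q = 1
Operation: p AND NOT q
Evaluate: 0 AND NOT 1 = 0

0


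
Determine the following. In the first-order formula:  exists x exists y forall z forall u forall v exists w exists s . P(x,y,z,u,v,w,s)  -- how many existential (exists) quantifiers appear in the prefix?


Quantifier prefix: exists x exists y forall z forall u forall v exists w exists s
Mark each quantifier type:
  E E U U U E E
Universal count = 3, Existential count = 4
Asked for existential (exists) quantifiers: 4

4


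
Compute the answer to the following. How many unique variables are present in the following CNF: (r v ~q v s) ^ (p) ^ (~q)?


Identify each variable that appears in the formula.
Variables found: p, q, r, s
Count = 4

4


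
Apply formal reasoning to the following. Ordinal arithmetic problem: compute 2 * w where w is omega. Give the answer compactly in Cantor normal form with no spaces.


Compute 2 * w.
Ordinal * is associative and left-distributive over +, but NOT commutative; for finite n>1, n*w = w but w*n stays w*n.
For finite n>0, n * w = sup{n*k : k<w} = w. So 2 * w = w.
Result = w

w


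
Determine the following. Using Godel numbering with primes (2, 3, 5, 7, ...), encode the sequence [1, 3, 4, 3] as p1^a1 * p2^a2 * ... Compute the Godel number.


Encode each element as an exponent of the corresponding prime:
  2^1 = 2
  3^3 = 27
  5^4 = 625
  7^3 = 343
Product = 2 * 27 * 625 * 343 = 11576250

11576250


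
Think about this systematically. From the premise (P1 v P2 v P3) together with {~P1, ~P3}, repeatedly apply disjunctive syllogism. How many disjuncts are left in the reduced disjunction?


Original disjuncts (3): P1, P2, P3
Negated (eliminate): ~P1, ~P3
Remaining disjuncts: P2
Count = 3 - 2 = 1

1


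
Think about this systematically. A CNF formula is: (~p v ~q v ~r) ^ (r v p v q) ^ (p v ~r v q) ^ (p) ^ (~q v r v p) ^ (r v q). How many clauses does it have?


A CNF formula is a conjunction of clauses.
Clauses are separated by ^.
Counting the conjuncts: 6 clauses.

6


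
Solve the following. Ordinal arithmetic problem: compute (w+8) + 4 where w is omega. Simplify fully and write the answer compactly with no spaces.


Compute (w+8) + 4.
Ordinal + is associative but NOT commutative; for finite n>0, n + w = w but w + n stays w+n.
By associativity: (w+8) + 4 = w + (8+4) = w+12.
Result = w+12

w+12


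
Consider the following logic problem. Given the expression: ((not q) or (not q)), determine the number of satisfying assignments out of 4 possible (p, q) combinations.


Check all 4 assignments:
p=0, q=0: 1
p=0, q=1: 0
p=1, q=0: 1
p=1, q=1: 0
Count of True = 2

2


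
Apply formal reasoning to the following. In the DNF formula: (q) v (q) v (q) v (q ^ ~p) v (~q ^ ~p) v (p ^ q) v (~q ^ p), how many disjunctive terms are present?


A DNF formula is a disjunction of terms (conjunctions).
Terms are separated by v.
Counting the disjuncts: 7 terms.

7


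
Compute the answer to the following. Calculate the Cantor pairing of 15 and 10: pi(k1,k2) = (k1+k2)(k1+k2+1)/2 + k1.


k1 + k2 = 25
(k1+k2)(k1+k2+1)/2 = 25 * 26 / 2 = 325
pi = 325 + 15 = 340

340


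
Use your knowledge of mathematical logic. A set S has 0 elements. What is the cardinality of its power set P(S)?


The power set of a set with n elements has 2^n elements.
|P(S)| = 2^0 = 1

1


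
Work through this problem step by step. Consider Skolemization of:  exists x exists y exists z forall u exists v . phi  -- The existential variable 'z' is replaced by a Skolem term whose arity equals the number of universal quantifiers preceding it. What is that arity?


Quantifier prefix: exists x exists y exists z forall u exists v
'z' is existentially quantified at position 3.
No universal quantifiers precede it.
Skolem function arity = 0 (a Skolem constant)

0


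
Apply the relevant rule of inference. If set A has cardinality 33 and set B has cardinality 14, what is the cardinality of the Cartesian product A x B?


The Cartesian product A x B contains all ordered pairs (a, b).
|A x B| = |A| * |B| = 33 * 14 = 462

462


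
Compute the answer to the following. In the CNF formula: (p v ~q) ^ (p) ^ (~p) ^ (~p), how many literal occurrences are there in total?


Counting literals in each clause:
Clause 1: 2 literal(s)
Clause 2: 1 literal(s)
Clause 3: 1 literal(s)
Clause 4: 1 literal(s)
Total = 5

5


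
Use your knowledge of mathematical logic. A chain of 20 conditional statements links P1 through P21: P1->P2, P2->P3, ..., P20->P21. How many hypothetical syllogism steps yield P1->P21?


With 20 implications in a chain connecting 21 propositions:
P1->P2, P2->P3, ..., P20->P21
Steps needed = (number of implications) - 1 = 20 - 1 = 19

19


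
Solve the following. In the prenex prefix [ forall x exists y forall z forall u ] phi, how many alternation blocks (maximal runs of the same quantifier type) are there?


Quantifier-type sequence: A E A A  (A=forall, E=exists)
Group into maximal same-type runs:
  Ax1 | Ex1 | Ax2
Number of blocks = 3

3


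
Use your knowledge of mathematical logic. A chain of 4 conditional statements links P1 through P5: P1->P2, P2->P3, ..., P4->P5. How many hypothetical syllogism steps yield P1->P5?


With 4 implications in a chain connecting 5 propositions:
P1->P2, P2->P3, ..., P4->P5
Steps needed = (number of implications) - 1 = 4 - 1 = 3

3


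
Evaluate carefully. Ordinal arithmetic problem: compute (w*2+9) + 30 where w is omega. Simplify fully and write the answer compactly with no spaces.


Compute (w*2+9) + 30.
Ordinal + is associative but NOT commutative; for finite n>0, n + w = w but w + n stays w+n.
By associativity: (w*2+9) + 30 = w*2 + (9+30) = w*2+39.
Result = w*2+39

w*2+39


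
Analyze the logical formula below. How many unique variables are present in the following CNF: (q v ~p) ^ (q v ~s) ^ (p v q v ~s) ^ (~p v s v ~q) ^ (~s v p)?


Identify each variable that appears in the formula.
Variables found: p, q, s
Count = 3

3


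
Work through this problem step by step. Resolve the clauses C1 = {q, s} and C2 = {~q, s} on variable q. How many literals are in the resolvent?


Remove q from C1 and ~q from C2.
C1 remainder: {s}
C2 remainder: {s}
Union (resolvent): {s}
Resolvent has 1 literal(s).

1


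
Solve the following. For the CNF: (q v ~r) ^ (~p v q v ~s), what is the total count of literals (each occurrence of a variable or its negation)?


Counting literals in each clause:
Clause 1: 2 literal(s)
Clause 2: 3 literal(s)
Total = 5

5


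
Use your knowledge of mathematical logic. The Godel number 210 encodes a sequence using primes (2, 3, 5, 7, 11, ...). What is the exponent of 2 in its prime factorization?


Factorize 210 by dividing by 2 repeatedly.
Division steps: 2 divides 210 exactly 1 time(s).
Exponent of 2 = 1

1


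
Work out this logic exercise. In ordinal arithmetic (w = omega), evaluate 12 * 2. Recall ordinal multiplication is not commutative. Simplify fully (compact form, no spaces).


Compute 12 * 2.
Ordinal * is associative and left-distributive over +, but NOT commutative; for finite n>1, n*w = w but w*n stays w*n.
Both finite; ordinal * agrees with natural *: 12 * 2 = 24.
Result = 24

24


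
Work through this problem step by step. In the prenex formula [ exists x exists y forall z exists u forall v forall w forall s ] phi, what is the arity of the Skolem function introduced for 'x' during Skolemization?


Quantifier prefix: exists x exists y forall z exists u forall v forall w forall s
'x' is existentially quantified at position 1.
No universal quantifiers precede it.
Skolem function arity = 0 (a Skolem constant)

0


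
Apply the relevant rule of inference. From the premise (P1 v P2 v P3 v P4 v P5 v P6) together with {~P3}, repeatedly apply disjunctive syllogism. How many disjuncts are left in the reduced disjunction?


Original disjuncts (6): P1, P2, P3, P4, P5, P6
Negated (eliminate): ~P3
Remaining disjuncts: P1, P2, P4, P5, P6
Count = 6 - 1 = 5

5


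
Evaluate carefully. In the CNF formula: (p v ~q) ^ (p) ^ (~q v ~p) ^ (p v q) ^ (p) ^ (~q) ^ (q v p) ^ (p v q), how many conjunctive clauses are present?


A CNF formula is a conjunction of clauses.
Clauses are separated by ^.
Counting the conjuncts: 8 clauses.

8


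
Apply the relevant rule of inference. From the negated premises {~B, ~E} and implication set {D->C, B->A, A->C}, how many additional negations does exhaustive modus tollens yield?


Initial negated facts: {~B, ~E}
Apply modus tollens to closure:
  (no implication fires)
Final negated: {~B, ~E}
New negations: {(none)}
Count = 0

0


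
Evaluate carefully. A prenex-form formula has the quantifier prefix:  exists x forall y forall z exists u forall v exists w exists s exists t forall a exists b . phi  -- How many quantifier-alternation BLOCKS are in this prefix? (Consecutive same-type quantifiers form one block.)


Quantifier-type sequence: E A A E A E E E A E  (A=forall, E=exists)
Group into maximal same-type runs:
  Ex1 | Ax2 | Ex1 | Ax1 | Ex3 | Ax1 | Ex1
Number of blocks = 7

7


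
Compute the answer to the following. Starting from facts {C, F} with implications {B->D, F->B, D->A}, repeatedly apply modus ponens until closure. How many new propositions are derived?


Initial facts: {C, F}
Apply modus ponens to closure:
  F and F->B  =>  B
  B and B->D  =>  D
  D and D->A  =>  A
Final known: {A, B, C, D, F}
New propositions: {A, B, D}
Count = 3

3


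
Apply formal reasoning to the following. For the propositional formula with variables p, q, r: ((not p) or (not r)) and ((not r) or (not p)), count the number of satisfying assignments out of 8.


Evaluate all 8 assignments for p, q, r:
p=0, q=0, r=0: 1
p=0, q=0, r=1: 1
p=0, q=1, r=0: 1
p=0, q=1, r=1: 1
p=1, q=0, r=0: 1
p=1, q=0, r=1: 0
p=1, q=1, r=0: 1
p=1, q=1, r=1: 0
Satisfying count = 6

6


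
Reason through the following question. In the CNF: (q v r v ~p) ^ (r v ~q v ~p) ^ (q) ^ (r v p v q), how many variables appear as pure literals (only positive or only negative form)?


Check each variable for pure literal status:
p: mixed (not pure)
q: mixed (not pure)
r: pure positive
Pure literal count = 1

1


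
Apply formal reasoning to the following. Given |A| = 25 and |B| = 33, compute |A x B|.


The Cartesian product A x B contains all ordered pairs (a, b).
|A x B| = |A| * |B| = 25 * 33 = 825

825


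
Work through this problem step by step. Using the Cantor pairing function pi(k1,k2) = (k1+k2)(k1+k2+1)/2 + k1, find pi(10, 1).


k1 + k2 = 11
(k1+k2)(k1+k2+1)/2 = 11 * 12 / 2 = 66
pi = 66 + 10 = 76

76


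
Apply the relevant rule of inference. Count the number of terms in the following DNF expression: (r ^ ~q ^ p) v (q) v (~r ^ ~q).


A DNF formula is a disjunction of terms (conjunctions).
Terms are separated by v.
Counting the disjuncts: 3 terms.

3


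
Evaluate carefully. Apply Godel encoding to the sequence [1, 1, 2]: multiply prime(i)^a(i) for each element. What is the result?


Encode each element as an exponent of the corresponding prime:
  2^1 = 2
  3^1 = 3
  5^2 = 25
Product = 2 * 3 * 25 = 150

150


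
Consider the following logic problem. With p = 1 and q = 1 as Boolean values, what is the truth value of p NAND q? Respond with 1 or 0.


p = 1, q = 1
Operation: p NAND q
Evaluate: 1 NAND 1 = 0

0


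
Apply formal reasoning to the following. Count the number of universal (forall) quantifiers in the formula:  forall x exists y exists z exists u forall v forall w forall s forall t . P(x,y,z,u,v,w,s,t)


Quantifier prefix: forall x exists y exists z exists u forall v forall w forall s forall t
Mark each quantifier type:
  U E E E U U U U
Universal count = 5, Existential count = 3
Asked for universal (forall) quantifiers: 5

5


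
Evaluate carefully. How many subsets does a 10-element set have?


The power set of a set with n elements has 2^n elements.
|P(S)| = 2^10 = 1024

1024


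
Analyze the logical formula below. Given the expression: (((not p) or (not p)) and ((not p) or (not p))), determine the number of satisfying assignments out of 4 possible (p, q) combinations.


Check all 4 assignments:
p=0, q=0: 1
p=0, q=1: 1
p=1, q=0: 0
p=1, q=1: 0
Count of True = 2

2


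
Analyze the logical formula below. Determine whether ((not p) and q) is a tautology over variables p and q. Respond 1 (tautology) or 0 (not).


Check all 4 assignments:
p=0, q=0: 0
p=0, q=1: 1
p=1, q=0: 0
p=1, q=1: 0
Satisfying count = 1/4.
Tautology iff count = 4: no.

0


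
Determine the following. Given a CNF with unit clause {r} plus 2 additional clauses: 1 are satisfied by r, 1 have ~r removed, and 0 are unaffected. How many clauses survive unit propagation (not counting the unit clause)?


Satisfied (removed): 1
Shortened (remain): 1
Unchanged (remain): 0
Remaining = 1 + 0 = 1

1


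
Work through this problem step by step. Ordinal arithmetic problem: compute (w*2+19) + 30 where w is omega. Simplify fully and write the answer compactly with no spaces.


Compute (w*2+19) + 30.
Ordinal + is associative but NOT commutative; for finite n>0, n + w = w but w + n stays w+n.
By associativity: (w*2+19) + 30 = w*2 + (19+30) = w*2+49.
Result = w*2+49

w*2+49


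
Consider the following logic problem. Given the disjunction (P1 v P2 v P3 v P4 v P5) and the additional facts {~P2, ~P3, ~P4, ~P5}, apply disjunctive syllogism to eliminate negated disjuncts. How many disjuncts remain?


Original disjuncts (5): P1, P2, P3, P4, P5
Negated (eliminate): ~P2, ~P3, ~P4, ~P5
Remaining disjuncts: P1
Count = 5 - 4 = 1

1


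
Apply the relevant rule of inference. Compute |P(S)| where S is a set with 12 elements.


The power set of a set with n elements has 2^n elements.
|P(S)| = 2^12 = 4096

4096


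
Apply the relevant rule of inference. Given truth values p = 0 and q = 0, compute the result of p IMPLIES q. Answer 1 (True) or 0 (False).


p = 0, q = 0
Operation: p IMPLIES q
Evaluate: 0 IMPLIES 0 = 1

1


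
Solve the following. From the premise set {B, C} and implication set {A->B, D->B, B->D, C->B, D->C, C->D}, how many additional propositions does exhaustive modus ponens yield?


Initial facts: {B, C}
Apply modus ponens to closure:
  B and B->D  =>  D
Final known: {B, C, D}
New propositions: {D}
Count = 1

1


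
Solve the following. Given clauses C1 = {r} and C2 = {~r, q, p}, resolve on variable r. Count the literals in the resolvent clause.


Remove r from C1 and ~r from C2.
C1 remainder: {}
C2 remainder: {q, p}
Union (resolvent): {p, q}
Resolvent has 2 literal(s).

2


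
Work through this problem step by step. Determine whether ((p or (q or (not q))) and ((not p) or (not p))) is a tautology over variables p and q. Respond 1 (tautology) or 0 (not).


Check all 4 assignments:
p=0, q=0: 1
p=0, q=1: 1
p=1, q=0: 0
p=1, q=1: 0
Satisfying count = 2/4.
Tautology iff count = 4: no.

0


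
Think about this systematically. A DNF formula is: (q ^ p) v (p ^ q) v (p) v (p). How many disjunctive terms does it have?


A DNF formula is a disjunction of terms (conjunctions).
Terms are separated by v.
Counting the disjuncts: 4 terms.

4


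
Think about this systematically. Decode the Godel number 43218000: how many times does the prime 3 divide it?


Factorize 43218000 by dividing by 3 repeatedly.
Division steps: 3 divides 43218000 exactly 2 time(s).
Exponent of 3 = 2

2


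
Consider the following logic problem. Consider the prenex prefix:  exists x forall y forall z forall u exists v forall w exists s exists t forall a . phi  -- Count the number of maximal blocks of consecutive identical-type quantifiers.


Quantifier-type sequence: E A A A E A E E A  (A=forall, E=exists)
Group into maximal same-type runs:
  Ex1 | Ax3 | Ex1 | Ax1 | Ex2 | Ax1
Number of blocks = 6

6


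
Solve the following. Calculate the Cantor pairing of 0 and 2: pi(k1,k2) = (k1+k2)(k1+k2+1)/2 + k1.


k1 + k2 = 2
(k1+k2)(k1+k2+1)/2 = 2 * 3 / 2 = 3
pi = 3 + 0 = 3

3


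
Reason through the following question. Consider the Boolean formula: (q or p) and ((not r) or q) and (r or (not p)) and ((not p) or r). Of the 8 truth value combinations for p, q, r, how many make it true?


Evaluate all 8 assignments for p, q, r:
p=0, q=0, r=0: 0
p=0, q=0, r=1: 0
p=0, q=1, r=0: 1
p=0, q=1, r=1: 1
p=1, q=0, r=0: 0
p=1, q=0, r=1: 0
p=1, q=1, r=0: 0
p=1, q=1, r=1: 1
Satisfying count = 3

3


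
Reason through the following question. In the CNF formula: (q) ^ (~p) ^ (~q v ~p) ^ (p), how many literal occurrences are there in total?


Counting literals in each clause:
Clause 1: 1 literal(s)
Clause 2: 1 literal(s)
Clause 3: 2 literal(s)
Clause 4: 1 literal(s)
Total = 5

5


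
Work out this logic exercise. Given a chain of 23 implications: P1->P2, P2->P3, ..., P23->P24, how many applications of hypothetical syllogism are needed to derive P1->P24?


With 23 implications in a chain connecting 24 propositions:
P1->P2, P2->P3, ..., P23->P24
Steps needed = (number of implications) - 1 = 23 - 1 = 22

22


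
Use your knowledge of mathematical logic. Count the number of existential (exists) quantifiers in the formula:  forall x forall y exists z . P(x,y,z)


Quantifier prefix: forall x forall y exists z
Mark each quantifier type:
  U U E
Universal count = 2, Existential count = 1
Asked for existential (exists) quantifiers: 1

1


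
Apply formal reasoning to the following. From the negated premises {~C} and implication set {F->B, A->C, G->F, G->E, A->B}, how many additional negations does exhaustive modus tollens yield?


Initial negated facts: {~C}
Apply modus tollens to closure:
  ~C and A->C  =>  ~A
Final negated: {~A, ~C}
New negations: {~A}
Count = 1

1


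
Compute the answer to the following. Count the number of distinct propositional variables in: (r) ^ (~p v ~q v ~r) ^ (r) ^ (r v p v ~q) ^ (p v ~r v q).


Identify each variable that appears in the formula.
Variables found: p, q, r
Count = 3

3


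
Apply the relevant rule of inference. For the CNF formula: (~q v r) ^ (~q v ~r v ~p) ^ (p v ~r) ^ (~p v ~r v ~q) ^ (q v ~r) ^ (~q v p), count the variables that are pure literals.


Check each variable for pure literal status:
p: mixed (not pure)
q: mixed (not pure)
r: mixed (not pure)
Pure literal count = 0

0


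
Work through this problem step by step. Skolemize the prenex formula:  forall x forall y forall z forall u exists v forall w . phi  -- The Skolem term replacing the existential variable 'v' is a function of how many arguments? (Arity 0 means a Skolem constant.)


Quantifier prefix: forall x forall y forall z forall u exists v forall w
'v' is existentially quantified at position 5.
Universal variables preceding it: x, y, z, u
Skolem function arity = 4

4


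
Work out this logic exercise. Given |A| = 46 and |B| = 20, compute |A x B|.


The Cartesian product A x B contains all ordered pairs (a, b).
|A x B| = |A| * |B| = 46 * 20 = 920

920


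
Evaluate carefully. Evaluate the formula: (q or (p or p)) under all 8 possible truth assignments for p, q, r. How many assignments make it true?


Check all 8 assignments:
p=0, q=0, r=0: 0
p=0, q=0, r=1: 0
p=0, q=1, r=0: 1
p=0, q=1, r=1: 1
p=1, q=0, r=0: 1
p=1, q=0, r=1: 1
p=1, q=1, r=0: 1
p=1, q=1, r=1: 1
Count of True = 6

6


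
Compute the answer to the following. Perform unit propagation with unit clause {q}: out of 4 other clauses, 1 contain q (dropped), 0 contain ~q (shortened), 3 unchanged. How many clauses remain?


Satisfied (removed): 1
Shortened (remain): 0
Unchanged (remain): 3
Remaining = 0 + 3 = 3

3


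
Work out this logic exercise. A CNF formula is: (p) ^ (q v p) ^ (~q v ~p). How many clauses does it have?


A CNF formula is a conjunction of clauses.
Clauses are separated by ^.
Counting the conjuncts: 3 clauses.

3


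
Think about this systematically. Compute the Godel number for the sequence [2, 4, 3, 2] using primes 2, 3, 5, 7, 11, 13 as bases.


Encode each element as an exponent of the corresponding prime:
  2^2 = 4
  3^4 = 81
  5^3 = 125
  7^2 = 49
Product = 4 * 81 * 125 * 49 = 1984500

1984500


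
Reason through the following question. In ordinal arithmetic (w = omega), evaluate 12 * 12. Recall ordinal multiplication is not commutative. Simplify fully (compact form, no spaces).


Compute 12 * 12.
Ordinal * is associative and left-distributive over +, but NOT commutative; for finite n>1, n*w = w but w*n stays w*n.
Both finite; ordinal * agrees with natural *: 12 * 12 = 144.
Result = 144

144


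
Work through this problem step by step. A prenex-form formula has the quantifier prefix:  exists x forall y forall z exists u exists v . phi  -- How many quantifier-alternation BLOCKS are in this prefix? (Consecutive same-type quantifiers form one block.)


Quantifier-type sequence: E A A E E  (A=forall, E=exists)
Group into maximal same-type runs:
  Ex1 | Ax2 | Ex2
Number of blocks = 3

3


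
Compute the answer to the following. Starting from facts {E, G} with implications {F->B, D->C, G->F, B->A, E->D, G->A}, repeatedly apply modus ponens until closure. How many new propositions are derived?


Initial facts: {E, G}
Apply modus ponens to closure:
  G and G->F  =>  F
  E and E->D  =>  D
  G and G->A  =>  A
  F and F->B  =>  B
  D and D->C  =>  C
Final known: {A, B, C, D, E, F, G}
New propositions: {A, B, C, D, F}
Count = 5

5


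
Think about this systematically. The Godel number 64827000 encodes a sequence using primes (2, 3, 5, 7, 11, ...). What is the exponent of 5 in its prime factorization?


Factorize 64827000 by dividing by 5 repeatedly.
Division steps: 5 divides 64827000 exactly 3 time(s).
Exponent of 5 = 3

3


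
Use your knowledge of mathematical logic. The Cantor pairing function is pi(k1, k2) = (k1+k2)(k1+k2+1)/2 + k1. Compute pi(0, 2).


k1 + k2 = 2
(k1+k2)(k1+k2+1)/2 = 2 * 3 / 2 = 3
pi = 3 + 0 = 3

3


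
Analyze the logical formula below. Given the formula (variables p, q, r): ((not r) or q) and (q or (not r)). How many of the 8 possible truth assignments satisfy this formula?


Evaluate all 8 assignments for p, q, r:
p=0, q=0, r=0: 1
p=0, q=0, r=1: 0
p=0, q=1, r=0: 1
p=0, q=1, r=1: 1
p=1, q=0, r=0: 1
p=1, q=0, r=1: 0
p=1, q=1, r=0: 1
p=1, q=1, r=1: 1
Satisfying count = 6

6


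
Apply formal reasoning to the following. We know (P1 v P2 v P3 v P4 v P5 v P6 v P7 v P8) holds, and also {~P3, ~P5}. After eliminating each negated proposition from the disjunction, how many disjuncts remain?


Original disjuncts (8): P1, P2, P3, P4, P5, P6, P7, P8
Negated (eliminate): ~P3, ~P5
Remaining disjuncts: P1, P2, P4, P6, P7, P8
Count = 8 - 2 = 6

6


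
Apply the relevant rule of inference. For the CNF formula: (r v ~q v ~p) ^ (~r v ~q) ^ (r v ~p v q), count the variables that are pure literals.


Check each variable for pure literal status:
p: pure negative
q: mixed (not pure)
r: mixed (not pure)
Pure literal count = 1

1


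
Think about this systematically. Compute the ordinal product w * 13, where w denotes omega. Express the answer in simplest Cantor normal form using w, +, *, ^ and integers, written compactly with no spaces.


Compute w * 13.
Ordinal * is associative and left-distributive over +, but NOT commutative; for finite n>1, n*w = w but w*n stays w*n.
w * 13 means 13 copies of w concatenated: w*13.
Result = w*13

w*13


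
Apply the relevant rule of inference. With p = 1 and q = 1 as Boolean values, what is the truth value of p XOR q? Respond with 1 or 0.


p = 1, q = 1
Operation: p XOR q
Evaluate: 1 XOR 1 = 0

0


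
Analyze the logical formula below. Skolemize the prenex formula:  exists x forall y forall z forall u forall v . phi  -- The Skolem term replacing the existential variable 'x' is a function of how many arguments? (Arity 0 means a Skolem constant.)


Quantifier prefix: exists x forall y forall z forall u forall v
'x' is existentially quantified at position 1.
No universal quantifiers precede it.
Skolem function arity = 0 (a Skolem constant)

0


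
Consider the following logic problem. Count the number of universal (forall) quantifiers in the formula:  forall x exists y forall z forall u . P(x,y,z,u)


Quantifier prefix: forall x exists y forall z forall u
Mark each quantifier type:
  U E U U
Universal count = 3, Existential count = 1
Asked for universal (forall) quantifiers: 3

3


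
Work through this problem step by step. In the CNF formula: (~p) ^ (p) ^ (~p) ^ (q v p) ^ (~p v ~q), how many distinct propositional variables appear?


Identify each variable that appears in the formula.
Variables found: p, q
Count = 2

2


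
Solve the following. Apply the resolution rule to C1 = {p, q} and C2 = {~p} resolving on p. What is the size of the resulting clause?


Remove p from C1 and ~p from C2.
C1 remainder: {q}
C2 remainder: {}
Union (resolvent): {q}
Resolvent has 1 literal(s).

1


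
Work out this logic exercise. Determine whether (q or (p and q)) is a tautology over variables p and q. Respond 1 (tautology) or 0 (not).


Check all 4 assignments:
p=0, q=0: 0
p=0, q=1: 1
p=1, q=0: 0
p=1, q=1: 1
Satisfying count = 2/4.
Tautology iff count = 4: no.

0


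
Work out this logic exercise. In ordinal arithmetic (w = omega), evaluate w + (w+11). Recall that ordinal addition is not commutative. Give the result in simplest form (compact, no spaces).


Compute w + (w+11).
Ordinal + is associative but NOT commutative; for finite n>0, n + w = w but w + n stays w+n.
w + (w+11) = (w+w) + 11 = w*2+11.
Result = w*2+11

w*2+11


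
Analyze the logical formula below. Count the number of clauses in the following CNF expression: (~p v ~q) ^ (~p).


A CNF formula is a conjunction of clauses.
Clauses are separated by ^.
Counting the conjuncts: 2 clauses.

2


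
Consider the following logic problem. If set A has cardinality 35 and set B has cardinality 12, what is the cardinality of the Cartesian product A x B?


The Cartesian product A x B contains all ordered pairs (a, b).
|A x B| = |A| * |B| = 35 * 12 = 420

420


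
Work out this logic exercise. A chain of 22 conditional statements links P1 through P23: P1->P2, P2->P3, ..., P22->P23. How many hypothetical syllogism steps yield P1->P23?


With 22 implications in a chain connecting 23 propositions:
P1->P2, P2->P3, ..., P22->P23
Steps needed = (number of implications) - 1 = 22 - 1 = 21

21


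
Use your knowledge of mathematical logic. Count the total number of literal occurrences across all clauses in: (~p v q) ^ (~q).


Counting literals in each clause:
Clause 1: 2 literal(s)
Clause 2: 1 literal(s)
Total = 3

3


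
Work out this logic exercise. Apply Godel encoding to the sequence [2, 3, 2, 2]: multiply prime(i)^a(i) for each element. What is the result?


Encode each element as an exponent of the corresponding prime:
  2^2 = 4
  3^3 = 27
  5^2 = 25
  7^2 = 49
Product = 4 * 27 * 25 * 49 = 132300

132300


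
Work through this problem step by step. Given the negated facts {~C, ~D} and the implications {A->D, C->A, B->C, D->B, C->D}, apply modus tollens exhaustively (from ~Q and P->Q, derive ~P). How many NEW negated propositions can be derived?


Initial negated facts: {~C, ~D}
Apply modus tollens to closure:
  ~D and A->D  =>  ~A
  ~C and B->C  =>  ~B
Final negated: {~A, ~B, ~C, ~D}
New negations: {~A, ~B}
Count = 2

2


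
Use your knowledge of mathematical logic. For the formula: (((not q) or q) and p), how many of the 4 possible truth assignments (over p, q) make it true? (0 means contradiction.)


Check all 4 assignments:
p=0, q=0: 0
p=0, q=1: 0
p=1, q=0: 1
p=1, q=1: 1
Count of True = 2

2


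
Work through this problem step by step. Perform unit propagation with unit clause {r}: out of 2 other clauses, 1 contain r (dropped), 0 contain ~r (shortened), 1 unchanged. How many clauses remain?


Satisfied (removed): 1
Shortened (remain): 0
Unchanged (remain): 1
Remaining = 0 + 1 = 1

1


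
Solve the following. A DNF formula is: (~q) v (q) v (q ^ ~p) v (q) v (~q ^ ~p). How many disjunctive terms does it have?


A DNF formula is a disjunction of terms (conjunctions).
Terms are separated by v.
Counting the disjuncts: 5 terms.

5


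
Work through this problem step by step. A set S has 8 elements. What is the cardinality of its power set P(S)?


The power set of a set with n elements has 2^n elements.
|P(S)| = 2^8 = 256

256


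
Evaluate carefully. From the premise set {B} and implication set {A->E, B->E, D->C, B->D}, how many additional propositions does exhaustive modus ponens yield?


Initial facts: {B}
Apply modus ponens to closure:
  B and B->E  =>  E
  B and B->D  =>  D
  D and D->C  =>  C
Final known: {B, C, D, E}
New propositions: {C, D, E}
Count = 3

3


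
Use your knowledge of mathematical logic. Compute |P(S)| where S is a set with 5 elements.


The power set of a set with n elements has 2^n elements.
|P(S)| = 2^5 = 32

32


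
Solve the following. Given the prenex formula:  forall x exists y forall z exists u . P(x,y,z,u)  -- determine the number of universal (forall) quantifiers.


Quantifier prefix: forall x exists y forall z exists u
Mark each quantifier type:
  U E U E
Universal count = 2, Existential count = 2
Asked for universal (forall) quantifiers: 2

2


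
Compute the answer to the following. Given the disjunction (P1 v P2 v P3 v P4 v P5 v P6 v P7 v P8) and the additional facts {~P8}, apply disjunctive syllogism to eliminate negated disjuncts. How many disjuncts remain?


Original disjuncts (8): P1, P2, P3, P4, P5, P6, P7, P8
Negated (eliminate): ~P8
Remaining disjuncts: P1, P2, P3, P4, P5, P6, P7
Count = 8 - 1 = 7

7


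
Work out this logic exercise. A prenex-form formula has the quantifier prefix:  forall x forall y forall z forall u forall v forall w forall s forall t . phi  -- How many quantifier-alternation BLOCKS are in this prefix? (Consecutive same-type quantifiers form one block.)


Quantifier-type sequence: A A A A A A A A  (A=forall, E=exists)
Group into maximal same-type runs:
  Ax8
Number of blocks = 1

1


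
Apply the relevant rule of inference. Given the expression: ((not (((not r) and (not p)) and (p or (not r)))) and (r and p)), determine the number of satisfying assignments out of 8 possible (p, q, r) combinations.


Check all 8 assignments:
p=0, q=0, r=0: 0
p=0, q=0, r=1: 0
p=0, q=1, r=0: 0
p=0, q=1, r=1: 0
p=1, q=0, r=0: 0
p=1, q=0, r=1: 1
p=1, q=1, r=0: 0
p=1, q=1, r=1: 1
Count of True = 2

2


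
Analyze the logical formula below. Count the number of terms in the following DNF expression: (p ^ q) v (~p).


A DNF formula is a disjunction of terms (conjunctions).
Terms are separated by v.
Counting the disjuncts: 2 terms.

2


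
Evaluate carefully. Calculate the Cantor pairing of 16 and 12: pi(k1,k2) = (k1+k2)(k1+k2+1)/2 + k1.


k1 + k2 = 28
(k1+k2)(k1+k2+1)/2 = 28 * 29 / 2 = 406
pi = 406 + 16 = 422

422


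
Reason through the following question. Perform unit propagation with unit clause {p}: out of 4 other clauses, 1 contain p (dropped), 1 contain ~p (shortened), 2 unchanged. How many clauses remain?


Satisfied (removed): 1
Shortened (remain): 1
Unchanged (remain): 2
Remaining = 1 + 2 = 3

3


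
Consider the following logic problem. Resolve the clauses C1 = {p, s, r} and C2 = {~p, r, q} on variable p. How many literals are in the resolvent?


Remove p from C1 and ~p from C2.
C1 remainder: {s, r}
C2 remainder: {r, q}
Union (resolvent): {q, r, s}
Resolvent has 3 literal(s).

3


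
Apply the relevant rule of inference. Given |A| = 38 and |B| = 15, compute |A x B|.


The Cartesian product A x B contains all ordered pairs (a, b).
|A x B| = |A| * |B| = 38 * 15 = 570

570


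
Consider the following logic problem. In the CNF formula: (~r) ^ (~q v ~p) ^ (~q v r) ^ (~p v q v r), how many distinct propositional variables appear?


Identify each variable that appears in the formula.
Variables found: p, q, r
Count = 3

3


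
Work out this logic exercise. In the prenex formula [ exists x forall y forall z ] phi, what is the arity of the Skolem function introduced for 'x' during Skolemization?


Quantifier prefix: exists x forall y forall z
'x' is existentially quantified at position 1.
No universal quantifiers precede it.
Skolem function arity = 0 (a Skolem constant)

0


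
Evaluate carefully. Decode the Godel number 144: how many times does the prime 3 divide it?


Factorize 144 by dividing by 3 repeatedly.
Division steps: 3 divides 144 exactly 2 time(s).
Exponent of 3 = 2

2


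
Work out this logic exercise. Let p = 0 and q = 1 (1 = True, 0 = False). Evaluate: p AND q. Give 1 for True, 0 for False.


p = 0, q = 1
Operation: p AND q
Evaluate: 0 AND 1 = 0

0


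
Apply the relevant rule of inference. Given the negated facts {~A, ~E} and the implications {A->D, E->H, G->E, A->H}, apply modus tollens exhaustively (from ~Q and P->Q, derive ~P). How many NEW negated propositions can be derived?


Initial negated facts: {~A, ~E}
Apply modus tollens to closure:
  ~E and G->E  =>  ~G
Final negated: {~A, ~E, ~G}
New negations: {~G}
Count = 1

1


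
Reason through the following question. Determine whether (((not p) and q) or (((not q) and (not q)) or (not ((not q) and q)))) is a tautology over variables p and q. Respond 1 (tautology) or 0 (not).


Check all 4 assignments:
p=0, q=0: 1
p=0, q=1: 1
p=1, q=0: 1
p=1, q=1: 1
Satisfying count = 4/4.
Tautology iff count = 4: yes.

1


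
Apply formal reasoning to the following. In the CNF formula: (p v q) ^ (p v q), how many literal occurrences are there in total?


Counting literals in each clause:
Clause 1: 2 literal(s)
Clause 2: 2 literal(s)
Total = 4

4


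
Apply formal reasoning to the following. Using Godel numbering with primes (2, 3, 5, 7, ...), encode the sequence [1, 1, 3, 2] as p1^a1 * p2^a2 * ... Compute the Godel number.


Encode each element as an exponent of the corresponding prime:
  2^1 = 2
  3^1 = 3
  5^3 = 125
  7^2 = 49
Product = 2 * 3 * 125 * 49 = 36750

36750


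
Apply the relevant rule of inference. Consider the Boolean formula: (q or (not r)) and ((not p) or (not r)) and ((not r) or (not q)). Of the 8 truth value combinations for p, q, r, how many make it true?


Evaluate all 8 assignments for p, q, r:
p=0, q=0, r=0: 1
p=0, q=0, r=1: 0
p=0, q=1, r=0: 1
p=0, q=1, r=1: 0
p=1, q=0, r=0: 1
p=1, q=0, r=1: 0
p=1, q=1, r=0: 1
p=1, q=1, r=1: 0
Satisfying count = 4

4


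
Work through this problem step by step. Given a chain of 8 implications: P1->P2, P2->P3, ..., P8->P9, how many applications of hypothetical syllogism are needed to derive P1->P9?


With 8 implications in a chain connecting 9 propositions:
P1->P2, P2->P3, ..., P8->P9
Steps needed = (number of implications) - 1 = 8 - 1 = 7

7


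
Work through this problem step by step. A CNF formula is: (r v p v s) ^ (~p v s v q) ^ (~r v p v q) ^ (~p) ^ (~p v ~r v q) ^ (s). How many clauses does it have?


A CNF formula is a conjunction of clauses.
Clauses are separated by ^.
Counting the conjuncts: 6 clauses.

6


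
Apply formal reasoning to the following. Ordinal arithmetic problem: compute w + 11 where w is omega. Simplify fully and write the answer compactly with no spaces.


Compute w + 11.
Ordinal + is associative but NOT commutative; for finite n>0, n + w = w but w + n stays w+n.
w + 11 is already in normal form (a successor ordinal beyond w).
Result = w+11

w+11


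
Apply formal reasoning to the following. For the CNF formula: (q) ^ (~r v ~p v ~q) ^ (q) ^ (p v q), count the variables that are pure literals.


Check each variable for pure literal status:
p: mixed (not pure)
q: mixed (not pure)
r: pure negative
Pure literal count = 1

1


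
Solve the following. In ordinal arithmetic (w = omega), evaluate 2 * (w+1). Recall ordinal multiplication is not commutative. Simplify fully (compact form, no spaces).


Compute 2 * (w+1).
Ordinal * is associative and left-distributive over +, but NOT commutative; for finite n>1, n*w = w but w*n stays w*n.
By left-distributivity: 2 * (w+1) = 2*w + 2*1 = w + 2 = w+2.
Result = w+2

w+2


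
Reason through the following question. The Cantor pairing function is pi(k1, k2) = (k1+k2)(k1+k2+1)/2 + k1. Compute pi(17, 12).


k1 + k2 = 29
(k1+k2)(k1+k2+1)/2 = 29 * 30 / 2 = 435
pi = 435 + 17 = 452

452


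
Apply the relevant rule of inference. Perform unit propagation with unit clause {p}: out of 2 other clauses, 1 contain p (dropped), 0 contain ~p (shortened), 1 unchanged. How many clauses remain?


Satisfied (removed): 1
Shortened (remain): 0
Unchanged (remain): 1
Remaining = 0 + 1 = 1

1


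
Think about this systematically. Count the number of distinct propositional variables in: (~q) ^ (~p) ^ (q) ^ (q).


Identify each variable that appears in the formula.
Variables found: p, q
Count = 2

2


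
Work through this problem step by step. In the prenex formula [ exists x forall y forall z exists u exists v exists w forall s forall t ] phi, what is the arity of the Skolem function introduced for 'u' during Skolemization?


Quantifier prefix: exists x forall y forall z exists u exists v exists w forall s forall t
'u' is existentially quantified at position 4.
Universal variables preceding it: y, z
Skolem function arity = 2

2


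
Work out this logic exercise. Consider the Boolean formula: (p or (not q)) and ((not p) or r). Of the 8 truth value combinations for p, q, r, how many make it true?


Evaluate all 8 assignments for p, q, r:
p=0, q=0, r=0: 1
p=0, q=0, r=1: 1
p=0, q=1, r=0: 0
p=0, q=1, r=1: 0
p=1, q=0, r=0: 0
p=1, q=0, r=1: 1
p=1, q=1, r=0: 0
p=1, q=1, r=1: 1
Satisfying count = 4

4


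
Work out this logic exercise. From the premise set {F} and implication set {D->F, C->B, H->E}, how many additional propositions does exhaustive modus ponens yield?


Initial facts: {F}
Apply modus ponens to closure:
  (no implication fires)
Final known: {F}
New propositions: {(none)}
Count = 0

0


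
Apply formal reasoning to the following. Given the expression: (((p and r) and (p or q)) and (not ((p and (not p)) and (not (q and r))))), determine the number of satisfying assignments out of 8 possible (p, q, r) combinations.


Check all 8 assignments:
p=0, q=0, r=0: 0
p=0, q=0, r=1: 0
p=0, q=1, r=0: 0
p=0, q=1, r=1: 0
p=1, q=0, r=0: 0
p=1, q=0, r=1: 1
p=1, q=1, r=0: 0
p=1, q=1, r=1: 1
Count of True = 2

2


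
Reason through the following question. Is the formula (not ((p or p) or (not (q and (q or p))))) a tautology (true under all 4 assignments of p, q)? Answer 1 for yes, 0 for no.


Check all 4 assignments:
p=0, q=0: 0
p=0, q=1: 1
p=1, q=0: 0
p=1, q=1: 0
Satisfying count = 1/4.
Tautology iff count = 4: no.

0


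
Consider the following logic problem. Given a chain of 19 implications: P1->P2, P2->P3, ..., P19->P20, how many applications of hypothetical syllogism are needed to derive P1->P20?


With 19 implications in a chain connecting 20 propositions:
P1->P2, P2->P3, ..., P19->P20
Steps needed = (number of implications) - 1 = 19 - 1 = 18

18


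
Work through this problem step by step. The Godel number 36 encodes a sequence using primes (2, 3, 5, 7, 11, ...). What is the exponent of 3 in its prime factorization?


Factorize 36 by dividing by 3 repeatedly.
Division steps: 3 divides 36 exactly 2 time(s).
Exponent of 3 = 2

2


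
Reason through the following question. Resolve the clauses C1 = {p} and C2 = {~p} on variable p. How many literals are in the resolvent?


Remove p from C1 and ~p from C2.
C1 remainder: {}
C2 remainder: {}
Union (resolvent): {} (empty clause)
Resolvent has 0 literal(s).

0
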